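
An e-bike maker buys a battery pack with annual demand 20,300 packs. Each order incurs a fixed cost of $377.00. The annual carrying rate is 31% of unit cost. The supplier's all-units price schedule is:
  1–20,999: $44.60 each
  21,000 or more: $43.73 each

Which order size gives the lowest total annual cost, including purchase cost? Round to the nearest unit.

Q* ≈ 1,052 packs

Holding cost per unit per year at price C is H = 0.31·C.
Evaluate total cost at each tier's feasible EOQ or, if the EOQ is below the tier, at the tier's minimum quantity.
EOQ at $44.60 = 1052.2 (feasible in tier 1): TC = 20,300×$44.60 + (20,300/1052.2)×377 + (1052.2/2)×0.31×$44.60 = $919,927.29.
EOQ at $43.73 = 1062.6 < 21000, so use break Q=21000: TC = 20,300×$43.73 + (20,300/21000.0)×377 + (21000.0/2)×0.31×$43.73 = $1,030,424.58.
Lowest total cost is $919,927.29 at Q = 1052.2.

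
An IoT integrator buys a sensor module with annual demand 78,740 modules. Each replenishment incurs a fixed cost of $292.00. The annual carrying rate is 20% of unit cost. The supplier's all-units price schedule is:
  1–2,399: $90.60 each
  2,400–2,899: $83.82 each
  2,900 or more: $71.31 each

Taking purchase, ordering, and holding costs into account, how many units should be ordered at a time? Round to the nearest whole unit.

Holding cost per unit per year at price C is H = 0.20·C.
Evaluate total cost at each tier's feasible EOQ or, if the EOQ is below the tier, at the tier's minimum quantity.
EOQ at $90.60 = 1593.0 (feasible in tier 1): TC = 78,740×$90.60 + (78,740/1593.0)×292 + (1593.0/2)×0.20×$90.60 = $7,162,709.78.
EOQ at $83.82 = 1656.2 < 2400, so use break Q=2400: TC = 78,740×$83.82 + (78,740/2400.0)×292 + (2400.0/2)×0.20×$83.82 = $6,629,683.63.
EOQ at $71.31 = 1795.6 < 2900, so use break Q=2900: TC = 78,740×$71.31 + (78,740/2900.0)×292 + (2900.0/2)×0.20×$71.31 = $5,643,557.60.
Lowest total cost is $5,643,557.60 at Q = 2900.0.

Q* ≈ 2,900 modules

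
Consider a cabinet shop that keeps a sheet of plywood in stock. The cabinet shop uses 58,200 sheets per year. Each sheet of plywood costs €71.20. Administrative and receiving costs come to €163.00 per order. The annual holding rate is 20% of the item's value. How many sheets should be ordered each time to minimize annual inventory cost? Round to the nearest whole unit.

Holding cost H = 0.20 × €71.20 = €14.2400 per unit per year.
EOQ = √(2DS / H) = √(2 × 58,200 × 163 / 14.24).
= √(18,973,200 / 14.24) = √1,332,387.6404 ≈ 1154.291.

Q* ≈ 1,154 sheets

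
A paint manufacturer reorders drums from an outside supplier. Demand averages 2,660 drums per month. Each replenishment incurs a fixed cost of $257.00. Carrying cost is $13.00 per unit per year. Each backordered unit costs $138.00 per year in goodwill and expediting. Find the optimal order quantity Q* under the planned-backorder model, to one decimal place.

Q* ≈ 1,175.1 drums

Annual demand D = 2,660 × 12 = 31,920.
With planned backorders, Q* = √(2DS/H) · √((H+B)/B).
√(2DS/H) = √(2 × 31,920 × 257 / 13) = 1123.418.
√((H+B)/B) = √((13+138)/138) = 1.0460.
Q* ≈ 1175.142.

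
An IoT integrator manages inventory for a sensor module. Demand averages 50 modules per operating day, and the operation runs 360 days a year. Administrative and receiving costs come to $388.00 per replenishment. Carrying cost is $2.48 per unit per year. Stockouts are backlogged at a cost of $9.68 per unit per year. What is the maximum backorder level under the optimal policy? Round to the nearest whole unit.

Annual demand D = 50 × 360 = 18,000.
With planned backorders, Q* = √(2DS/H) · √((H+B)/B).
√(2DS/H) = √(2 × 18,000 × 388 / 2.48) = 2373.238.
√((H+B)/B) = √((2.48+9.68)/9.68) = 1.1208.
Q* ≈ 2659.931.
S* = Q* · H/(H+B) = 2659.931 × 2.48/12.16 ≈ 542.486.

S* ≈ 542 modules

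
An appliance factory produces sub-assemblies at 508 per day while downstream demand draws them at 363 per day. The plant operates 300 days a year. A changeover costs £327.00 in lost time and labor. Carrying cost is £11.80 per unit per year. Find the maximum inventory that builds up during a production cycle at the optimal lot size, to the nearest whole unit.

I_max ≈ 1,313 sub-assemblies

Annual demand D = 363 × 300 = 108,900.
Production build-up factor (1 − d/p) = 1 − 363/508 = 0.2854.
Q* = √(2DS / (H(1 − d/p))) = √(2 × 108,900 × 327 / (11.8 × 0.2854)).
= √(71,220,600 / 3.3681) ≈ 4598.431.
Maximum inventory = Q*(1 − d/p) = 4598.431 × 0.2854 ≈ 1312.544.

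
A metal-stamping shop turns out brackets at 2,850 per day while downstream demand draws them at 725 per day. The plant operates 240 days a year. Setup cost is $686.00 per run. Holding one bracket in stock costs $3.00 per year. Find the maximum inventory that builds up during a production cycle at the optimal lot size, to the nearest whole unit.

I_max ≈ 7,703 brackets

Annual demand D = 725 × 240 = 174,000.
Production build-up factor (1 − d/p) = 1 − 725/2,850 = 0.7456.
Q* = √(2DS / (H(1 − d/p))) = √(2 × 174,000 × 686 / (3 × 0.7456)).
= √(238,728,000 / 2.2368) ≈ 10330.801.
Maximum inventory = Q*(1 − d/p) = 10330.801 × 0.7456 ≈ 7702.791.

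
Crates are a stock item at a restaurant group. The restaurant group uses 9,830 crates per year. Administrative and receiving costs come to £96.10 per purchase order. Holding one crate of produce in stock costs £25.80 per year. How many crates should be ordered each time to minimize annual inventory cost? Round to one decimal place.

EOQ = √(2DS / H) = √(2 × 9,830 × 96.1 / 25.8).
= √(1,889,326 / 25.8) = √73,229.6899 ≈ 270.610.

Q* ≈ 270.6 crates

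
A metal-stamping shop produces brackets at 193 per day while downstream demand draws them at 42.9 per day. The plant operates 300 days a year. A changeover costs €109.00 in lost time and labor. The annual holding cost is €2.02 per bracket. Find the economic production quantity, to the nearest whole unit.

Q* ≈ 1,336 brackets

Annual demand D = 42.9 × 300 = 12,870.
Production build-up factor (1 − d/p) = 1 − 42.9/193 = 0.7777.
Q* = √(2DS / (H(1 − d/p))) = √(2 × 12,870 × 109 / (2.02 × 0.7777)).
= √(2,805,660 / 1.571) ≈ 1336.381.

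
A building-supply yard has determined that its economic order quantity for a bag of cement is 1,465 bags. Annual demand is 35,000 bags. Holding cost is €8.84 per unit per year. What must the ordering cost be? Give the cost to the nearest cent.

S ≈ €271.04

The basic EOQ model gives Q* = √(2DS/H); rearrange for the unknown.
From Q* = √(2DS/H): S = Q*²H / (2D) = 1,465² × 8.84 / (2 × 35,000) = 271.0376.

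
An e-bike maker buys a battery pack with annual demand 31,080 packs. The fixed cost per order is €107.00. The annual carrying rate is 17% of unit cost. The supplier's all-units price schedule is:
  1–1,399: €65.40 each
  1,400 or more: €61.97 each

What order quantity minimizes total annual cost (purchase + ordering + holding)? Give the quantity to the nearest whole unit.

Q* ≈ 1,400 packs

Holding cost per unit per year at price C is H = 0.17·C.
Candidates are each tier's EOQ (if it falls in that tier) and each price-break quantity.
EOQ at €65.40 = 773.5 (feasible in tier 1): TC = 31,080×€65.40 + (31,080/773.5)×107 + (773.5/2)×0.17×€65.40 = €2,041,231.25.
EOQ at €61.97 = 794.6 < 1400, so use break Q=1400: TC = 31,080×€61.97 + (31,080/1400.0)×107 + (1400.0/2)×0.17×€61.97 = €1,935,777.43.
Lowest total cost is €1,935,777.43 at Q = 1400.0.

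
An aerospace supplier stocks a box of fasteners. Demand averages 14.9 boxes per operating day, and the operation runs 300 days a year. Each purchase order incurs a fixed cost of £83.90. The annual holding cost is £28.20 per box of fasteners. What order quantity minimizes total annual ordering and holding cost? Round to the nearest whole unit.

Q* ≈ 163 boxes

Annual demand D = 14.9 × 300 = 4,470.
EOQ = √(2DS / H) = √(2 × 4,470 × 83.9 / 28.2).
= √(750,066 / 28.2) = √26,598.0851 ≈ 163.089.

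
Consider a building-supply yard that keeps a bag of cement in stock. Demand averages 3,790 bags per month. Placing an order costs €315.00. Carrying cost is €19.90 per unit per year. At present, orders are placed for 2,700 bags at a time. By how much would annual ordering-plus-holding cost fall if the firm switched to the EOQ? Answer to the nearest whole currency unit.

Extra cost ≈ €8,293 per year

Annual demand D = 3,790 × 12 = 45,480.
EOQ = √(2DS/H) = √(2 × 45,480 × 315 / 19.9) ≈ 1199.92.
Cost at Q* = (D/Q*)S + (Q*/2)H = √(2DSH) ≈ €23,878.50.
Cost at Q = 2,700: (45,480/2,700)×315 + (2,700/2)×19.9 = €5,306.00 + €26,865.00 = €32,171.00.
Excess = €32,171.00 − €23,878.50 = €8,292.50.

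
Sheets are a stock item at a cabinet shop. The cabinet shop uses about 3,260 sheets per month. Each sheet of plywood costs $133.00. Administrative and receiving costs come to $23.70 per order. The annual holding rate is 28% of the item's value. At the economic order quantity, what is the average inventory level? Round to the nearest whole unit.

Average inventory ≈ 112 sheets

Annual demand D = 3,260 × 12 = 39,120.
Holding cost H = 0.28 × $133.00 = $37.2400 per unit per year.
Q* = √(2DS/H) = √(2 × 39,120 × 23.7 / 37.24) ≈ 223.14.
Average inventory = Q*/2 ≈ 223.14 / 2 = 111.572.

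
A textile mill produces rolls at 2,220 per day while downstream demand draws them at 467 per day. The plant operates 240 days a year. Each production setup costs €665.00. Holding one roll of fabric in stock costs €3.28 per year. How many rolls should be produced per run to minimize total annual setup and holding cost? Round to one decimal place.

Q* ≈ 7,586.4 rolls

Annual demand D = 467 × 240 = 112,080.
Production build-up factor (1 − d/p) = 1 − 467/2,220 = 0.7896.
Q* = √(2DS / (H(1 − d/p))) = √(2 × 112,080 × 665 / (3.28 × 0.7896)).
= √(149,066,400 / 2.59) ≈ 7586.448.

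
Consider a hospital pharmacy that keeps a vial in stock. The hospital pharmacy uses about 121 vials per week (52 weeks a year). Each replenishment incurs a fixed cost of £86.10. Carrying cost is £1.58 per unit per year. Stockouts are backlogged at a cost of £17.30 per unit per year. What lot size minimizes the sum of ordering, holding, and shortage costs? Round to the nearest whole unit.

Q* ≈ 865 vials

Annual demand D = 121 × 52 = 6,292.
With planned backorders, Q* = √(2DS/H) · √((H+B)/B).
√(2DS/H) = √(2 × 6,292 × 86.1 / 1.58) = 828.099.
√((H+B)/B) = √((1.58+17.3)/17.3) = 1.0447.
Q* ≈ 865.088.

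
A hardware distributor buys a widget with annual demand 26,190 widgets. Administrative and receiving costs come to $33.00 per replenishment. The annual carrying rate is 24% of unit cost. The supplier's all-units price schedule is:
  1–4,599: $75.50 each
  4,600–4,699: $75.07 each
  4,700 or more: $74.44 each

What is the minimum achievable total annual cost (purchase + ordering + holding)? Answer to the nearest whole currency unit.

TC* ≈ $1,982,942

Holding cost per unit per year at price C is H = 0.24·C.
Candidates are each tier's EOQ (if it falls in that tier) and each price-break quantity.
EOQ at $75.50 = 308.9 (feasible in tier 1): TC = 26,190×$75.50 + (26,190/308.9)×33 + (308.9/2)×0.24×$75.50 = $1,982,941.53.
EOQ at $75.07 = 309.7 < 4600, so use break Q=4600: TC = 26,190×$75.07 + (26,190/4600.0)×33 + (4600.0/2)×0.24×$75.07 = $2,007,709.82.
EOQ at $74.44 = 311.1 < 4700, so use break Q=4700: TC = 26,190×$74.44 + (26,190/4700.0)×33 + (4700.0/2)×0.24×$74.44 = $1,991,751.65.
Lowest total cost among the candidates is at Q = 308.9.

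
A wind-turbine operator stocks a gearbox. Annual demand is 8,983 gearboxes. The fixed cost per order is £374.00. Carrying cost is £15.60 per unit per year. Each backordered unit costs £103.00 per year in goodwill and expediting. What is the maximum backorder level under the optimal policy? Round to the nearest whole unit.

S* ≈ 93 gearboxes

With planned backorders, Q* = √(2DS/H) · √((H+B)/B).
√(2DS/H) = √(2 × 8,983 × 374 / 15.6) = 656.295.
√((H+B)/B) = √((15.6+103)/103) = 1.0731.
Q* ≈ 704.244.
S* = Q* · H/(H+B) = 704.244 × 15.6/118.6 ≈ 92.632.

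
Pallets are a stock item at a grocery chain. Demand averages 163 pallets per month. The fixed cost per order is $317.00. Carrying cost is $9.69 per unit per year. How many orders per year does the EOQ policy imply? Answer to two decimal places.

N ≈ 5.47 orders per year

Annual demand D = 163 × 12 = 1,956.
The optimal lot size = √(2DS/H) = √(2 × 1,956 × 317 / 9.69) ≈ 357.74.
Orders per year = D / Q* = 1,956 / 357.74 ≈ 5.468.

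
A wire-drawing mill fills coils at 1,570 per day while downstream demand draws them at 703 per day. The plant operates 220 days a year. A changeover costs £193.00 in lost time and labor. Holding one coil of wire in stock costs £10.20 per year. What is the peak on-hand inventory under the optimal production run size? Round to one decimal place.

Annual demand D = 703 × 220 = 154,660.
Production build-up factor (1 − d/p) = 1 − 703/1,570 = 0.5522.
Q* = √(2DS / (H(1 − d/p))) = √(2 × 154,660 × 193 / (10.2 × 0.5522)).
= √(59,698,760 / 5.6327) ≈ 3255.539.
Maximum inventory = Q*(1 − d/p) = 3255.539 × 0.5522 ≈ 1797.804.

I_max ≈ 1,797.8 coils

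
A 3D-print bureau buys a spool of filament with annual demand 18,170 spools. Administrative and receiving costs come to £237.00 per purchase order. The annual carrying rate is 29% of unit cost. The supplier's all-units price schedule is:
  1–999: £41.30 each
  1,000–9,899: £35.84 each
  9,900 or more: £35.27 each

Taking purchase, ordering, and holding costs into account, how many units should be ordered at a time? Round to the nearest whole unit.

Q* ≈ 1,000 spools

Holding cost per unit per year at price C is H = 0.29·C.
Evaluate total cost at each tier's feasible EOQ or, if the EOQ is below the tier, at the tier's minimum quantity.
EOQ at £41.30 = 848.0 (feasible in tier 1): TC = 18,170×£41.30 + (18,170/848.0)×237 + (848.0/2)×0.29×£41.30 = £760,577.42.
EOQ at £35.84 = 910.3 < 1000, so use break Q=1000: TC = 18,170×£35.84 + (18,170/1000.0)×237 + (1000.0/2)×0.29×£35.84 = £660,715.89.
EOQ at £35.27 = 917.6 < 9900, so use break Q=9900: TC = 18,170×£35.27 + (18,170/9900.0)×237 + (9900.0/2)×0.29×£35.27 = £691,920.96.
Lowest total cost is £660,715.89 at Q = 1000.0.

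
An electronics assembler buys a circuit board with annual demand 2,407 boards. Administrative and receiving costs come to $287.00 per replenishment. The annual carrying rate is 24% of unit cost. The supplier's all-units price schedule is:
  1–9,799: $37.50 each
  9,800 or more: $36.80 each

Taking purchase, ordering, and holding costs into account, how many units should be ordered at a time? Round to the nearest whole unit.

Q* ≈ 392 boards

Holding cost per unit per year at price C is H = 0.24·C.
For each price level, check whether its EOQ is feasible; otherwise the best quantity at that price is the breakpoint.
EOQ at $37.50 = 391.8 (feasible in tier 1): TC = 2,407×$37.50 + (2,407/391.8)×287 + (391.8/2)×0.24×$37.50 = $93,788.77.
EOQ at $36.80 = 395.5 < 9800, so use break Q=9800: TC = 2,407×$36.80 + (2,407/9800.0)×287 + (9800.0/2)×0.24×$36.80 = $131,924.89.
Lowest total cost is $93,788.77 at Q = 391.8.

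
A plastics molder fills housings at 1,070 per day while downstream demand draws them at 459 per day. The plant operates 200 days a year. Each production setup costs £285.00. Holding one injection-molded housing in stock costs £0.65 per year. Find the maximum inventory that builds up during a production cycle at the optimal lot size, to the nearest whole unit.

I_max ≈ 6,780 housings

Annual demand D = 459 × 200 = 91,800.
Production build-up factor (1 − d/p) = 1 − 459/1,070 = 0.5710.
Q* = √(2DS / (H(1 − d/p))) = √(2 × 91,800 × 285 / (0.65 × 0.5710)).
= √(52,326,000 / 0.3712) ≈ 11873.353.
Maximum inventory = Q*(1 − d/p) = 11873.353 × 0.5710 ≈ 6780.017.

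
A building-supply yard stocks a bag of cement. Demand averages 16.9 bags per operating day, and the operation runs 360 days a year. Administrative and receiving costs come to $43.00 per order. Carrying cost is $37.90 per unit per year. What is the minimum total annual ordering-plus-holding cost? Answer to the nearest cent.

TC* ≈ $4,453.11

Annual demand D = 16.9 × 360 = 6,084.
The optimal lot size = √(2DS/H) = √(2 × 6,084 × 43 / 37.9) ≈ 117.50.
At Q*, ordering cost (D/Q*)S equals holding cost (Q*/2)H, each = √(DSH/2).
Minimum total = √(2DSH) = √(2 × 6,084 × 43 × 37.9) ≈ 4453.110.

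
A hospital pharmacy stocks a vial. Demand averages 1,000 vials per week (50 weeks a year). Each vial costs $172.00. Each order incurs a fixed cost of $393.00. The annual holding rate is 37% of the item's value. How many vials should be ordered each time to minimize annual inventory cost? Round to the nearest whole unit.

Q* ≈ 786 vials

Annual demand D = 1,000 × 50 = 50,000.
Holding cost H = 0.37 × $172.00 = $63.6400 per unit per year.
EOQ = √(2DS / H) = √(2 × 50,000 × 393 / 63.64).
= √(39,300,000 / 63.64) = √617,536.1408 ≈ 785.835.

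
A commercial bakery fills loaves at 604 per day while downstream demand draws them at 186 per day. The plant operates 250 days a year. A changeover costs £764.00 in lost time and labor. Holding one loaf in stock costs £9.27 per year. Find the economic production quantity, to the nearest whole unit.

Q* ≈ 3,328 loaves

Annual demand D = 186 × 250 = 46,500.
Production build-up factor (1 − d/p) = 1 − 186/604 = 0.6921.
Q* = √(2DS / (H(1 − d/p))) = √(2 × 46,500 × 764 / (9.27 × 0.6921)).
= √(71,052,000 / 6.4153) ≈ 3327.964.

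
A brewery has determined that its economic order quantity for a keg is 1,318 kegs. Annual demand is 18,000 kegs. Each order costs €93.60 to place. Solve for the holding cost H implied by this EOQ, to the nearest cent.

H ≈ €1.94

The basic EOQ model gives Q* = √(2DS/H); rearrange for the unknown.
From Q* = √(2DS/H): H = 2DS / Q*² = 2 × 18,000 × 93.6 / 1,318² = 1.9398.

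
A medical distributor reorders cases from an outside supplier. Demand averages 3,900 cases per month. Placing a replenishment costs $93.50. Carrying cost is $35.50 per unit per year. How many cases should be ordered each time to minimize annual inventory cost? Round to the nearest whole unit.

Annual demand D = 3,900 × 12 = 46,800.
EOQ = √(2DS / H) = √(2 × 46,800 × 93.5 / 35.5).
= √(8,751,600 / 35.5) = √246,523.9437 ≈ 496.512.

Q* ≈ 497 cases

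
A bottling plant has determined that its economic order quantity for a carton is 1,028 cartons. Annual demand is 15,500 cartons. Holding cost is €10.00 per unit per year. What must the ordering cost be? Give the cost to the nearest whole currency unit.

Squaring Q* = √(2DS/H) gives Q*² = 2DS/H.
From Q* = √(2DS/H): S = Q*²H / (2D) = 1,028² × 10 / (2 × 15,500) = 340.8981.

S ≈ €341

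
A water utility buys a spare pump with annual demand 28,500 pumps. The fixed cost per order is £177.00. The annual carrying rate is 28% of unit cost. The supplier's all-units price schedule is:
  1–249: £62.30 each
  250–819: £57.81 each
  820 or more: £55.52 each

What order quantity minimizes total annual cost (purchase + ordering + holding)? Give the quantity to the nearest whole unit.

Q* ≈ 820 pumps

Holding cost per unit per year at price C is H = 0.28·C.
For each price level, check whether its EOQ is feasible; otherwise the best quantity at that price is the breakpoint.
Tier 1 (£62.30): EOQ = 760.5 exceeds tier's upper bound 249, so this tier is dominated.
EOQ at £57.81 = 789.5 (feasible in tier 2): TC = 28,500×£57.81 + (28,500/789.5)×177 + (789.5/2)×0.28×£57.81 = £1,660,364.23.
EOQ at £55.52 = 805.6 < 820, so use break Q=820: TC = 28,500×£55.52 + (28,500/820.0)×177 + (820.0/2)×0.28×£55.52 = £1,594,845.53.
Lowest total cost is £1,594,845.53 at Q = 820.0.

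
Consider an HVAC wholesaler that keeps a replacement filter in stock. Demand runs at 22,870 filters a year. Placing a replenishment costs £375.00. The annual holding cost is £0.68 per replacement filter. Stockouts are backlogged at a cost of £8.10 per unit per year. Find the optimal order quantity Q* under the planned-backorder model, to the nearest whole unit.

With planned backorders, Q* = √(2DS/H) · √((H+B)/B).
√(2DS/H) = √(2 × 22,870 × 375 / 0.68) = 5022.376.
√((H+B)/B) = √((0.68+8.1)/8.1) = 1.0411.
Q* ≈ 5228.944.

Q* ≈ 5,229 filters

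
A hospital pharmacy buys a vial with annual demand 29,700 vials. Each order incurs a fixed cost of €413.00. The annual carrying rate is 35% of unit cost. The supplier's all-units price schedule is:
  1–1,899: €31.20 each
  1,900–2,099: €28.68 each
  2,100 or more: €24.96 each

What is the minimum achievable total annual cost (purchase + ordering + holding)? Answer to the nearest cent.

Holding cost per unit per year at price C is H = 0.35·C.
Candidates are each tier's EOQ (if it falls in that tier) and each price-break quantity.
EOQ at €31.20 = 1498.8 (feasible in tier 1): TC = 29,700×€31.20 + (29,700/1498.8)×413 + (1498.8/2)×0.35×€31.20 = €943,007.40.
EOQ at €28.68 = 1563.3 < 1900, so use break Q=1900: TC = 29,700×€28.68 + (29,700/1900.0)×413 + (1900.0/2)×0.35×€28.68 = €867,787.94.
EOQ at €24.96 = 1675.8 < 2100, so use break Q=2100: TC = 29,700×€24.96 + (29,700/2100.0)×413 + (2100.0/2)×0.35×€24.96 = €756,325.80.
Lowest total cost among the candidates is at Q = 2100.0.

TC* ≈ €756,325.80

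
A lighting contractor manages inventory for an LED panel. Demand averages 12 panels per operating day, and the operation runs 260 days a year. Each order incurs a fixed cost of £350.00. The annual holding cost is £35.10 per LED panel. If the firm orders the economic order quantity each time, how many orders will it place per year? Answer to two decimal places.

Annual demand D = 12 × 260 = 3,120.
Q* = √(2DS/H) = √(2 × 3,120 × 350 / 35.1) ≈ 249.44.
Orders per year = D / Q* = 3,120 / 249.44 ≈ 12.508.

N ≈ 12.51 orders per year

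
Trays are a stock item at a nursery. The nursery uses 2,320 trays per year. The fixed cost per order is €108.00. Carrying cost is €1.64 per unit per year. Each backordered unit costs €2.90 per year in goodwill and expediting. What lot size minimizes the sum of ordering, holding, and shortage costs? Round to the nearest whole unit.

With planned backorders, Q* = √(2DS/H) · √((H+B)/B).
√(2DS/H) = √(2 × 2,320 × 108 / 1.64) = 552.776.
√((H+B)/B) = √((1.64+2.9)/2.9) = 1.2512.
Q* ≈ 691.636.

Q* ≈ 692 trays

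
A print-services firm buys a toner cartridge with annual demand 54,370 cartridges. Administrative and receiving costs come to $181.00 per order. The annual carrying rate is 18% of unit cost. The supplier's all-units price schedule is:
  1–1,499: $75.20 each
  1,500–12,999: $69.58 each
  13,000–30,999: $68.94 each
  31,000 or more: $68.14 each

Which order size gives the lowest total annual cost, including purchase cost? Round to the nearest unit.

Q* ≈ 1,500 cartridges

Holding cost per unit per year at price C is H = 0.18·C.
For each price level, check whether its EOQ is feasible; otherwise the best quantity at that price is the breakpoint.
EOQ at $75.20 = 1205.8 (feasible in tier 1): TC = 54,370×$75.20 + (54,370/1205.8)×181 + (1205.8/2)×0.18×$75.20 = $4,104,946.22.
EOQ at $69.58 = 1253.6 < 1500, so use break Q=1500: TC = 54,370×$69.58 + (54,370/1500.0)×181 + (1500.0/2)×0.18×$69.58 = $3,799,018.55.
EOQ at $68.94 = 1259.4 < 13000, so use break Q=13000: TC = 54,370×$68.94 + (54,370/13000.0)×181 + (13000.0/2)×0.18×$68.94 = $3,829,684.60.
EOQ at $68.14 = 1266.8 < 31000, so use break Q=31000: TC = 54,370×$68.14 + (54,370/31000.0)×181 + (31000.0/2)×0.18×$68.14 = $3,895,199.85.
Lowest total cost is $3,799,018.55 at Q = 1500.0.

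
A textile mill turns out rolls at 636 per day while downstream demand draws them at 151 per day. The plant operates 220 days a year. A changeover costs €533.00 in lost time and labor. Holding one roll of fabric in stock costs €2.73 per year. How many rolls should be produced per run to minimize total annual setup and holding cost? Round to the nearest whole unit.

Q* ≈ 4,124 rolls

Annual demand D = 151 × 220 = 33,220.
Production build-up factor (1 − d/p) = 1 − 151/636 = 0.7626.
Q* = √(2DS / (H(1 − d/p))) = √(2 × 33,220 × 533 / (2.73 × 0.7626)).
= √(35,412,520 / 2.0818) ≈ 4124.343.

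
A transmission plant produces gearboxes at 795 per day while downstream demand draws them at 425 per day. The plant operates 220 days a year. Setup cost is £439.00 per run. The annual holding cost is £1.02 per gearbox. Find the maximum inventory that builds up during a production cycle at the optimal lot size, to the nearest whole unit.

I_max ≈ 6,120 gearboxes

Annual demand D = 425 × 220 = 93,500.
Production build-up factor (1 − d/p) = 1 − 425/795 = 0.4654.
Q* = √(2DS / (H(1 − d/p))) = √(2 × 93,500 × 439 / (1.02 × 0.4654)).
= √(82,093,000 / 0.4747) ≈ 13150.301.
Maximum inventory = Q*(1 − d/p) = 13150.301 × 0.4654 ≈ 6120.266.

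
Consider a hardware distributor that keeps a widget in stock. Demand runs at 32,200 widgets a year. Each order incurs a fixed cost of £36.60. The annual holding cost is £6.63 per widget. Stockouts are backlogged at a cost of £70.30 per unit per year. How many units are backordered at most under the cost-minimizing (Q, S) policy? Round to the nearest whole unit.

S* ≈ 54 widgets

With planned backorders, Q* = √(2DS/H) · √((H+B)/B).
√(2DS/H) = √(2 × 32,200 × 36.6 / 6.63) = 596.248.
√((H+B)/B) = √((6.63+70.3)/70.3) = 1.0461.
Q* ≈ 623.730.
S* = Q* · H/(H+B) = 623.730 × 6.63/76.93 ≈ 53.754.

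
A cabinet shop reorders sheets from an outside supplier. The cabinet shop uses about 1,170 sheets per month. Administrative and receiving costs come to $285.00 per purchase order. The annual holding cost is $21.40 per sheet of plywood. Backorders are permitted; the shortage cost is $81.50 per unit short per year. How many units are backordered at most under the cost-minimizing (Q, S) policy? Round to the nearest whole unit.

Annual demand D = 1,170 × 12 = 14,040.
With planned backorders, Q* = √(2DS/H) · √((H+B)/B).
√(2DS/H) = √(2 × 14,040 × 285 / 21.4) = 611.525.
√((H+B)/B) = √((21.4+81.5)/81.5) = 1.1236.
Q* ≈ 687.136.
S* = Q* · H/(H+B) = 687.136 × 21.4/102.9 ≈ 142.903.

S* ≈ 143 sheets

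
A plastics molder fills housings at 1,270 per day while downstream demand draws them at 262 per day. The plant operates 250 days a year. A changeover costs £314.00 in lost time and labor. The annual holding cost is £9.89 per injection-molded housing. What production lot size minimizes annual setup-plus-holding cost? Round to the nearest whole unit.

Q* ≈ 2,289 housings

Annual demand D = 262 × 250 = 65,500.
Production build-up factor (1 − d/p) = 1 − 262/1,270 = 0.7937.
Q* = √(2DS / (H(1 − d/p))) = √(2 × 65,500 × 314 / (9.89 × 0.7937)).
= √(41,134,000 / 7.8497) ≈ 2289.148.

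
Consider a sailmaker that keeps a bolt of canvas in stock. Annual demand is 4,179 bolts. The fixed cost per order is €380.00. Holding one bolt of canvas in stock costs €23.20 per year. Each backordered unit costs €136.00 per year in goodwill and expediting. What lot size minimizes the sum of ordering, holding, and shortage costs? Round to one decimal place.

With planned backorders, Q* = √(2DS/H) · √((H+B)/B).
√(2DS/H) = √(2 × 4,179 × 380 / 23.2) = 369.998.
√((H+B)/B) = √((23.2+136)/136) = 1.0819.
Q* ≈ 400.314.

Q* ≈ 400.3 bolts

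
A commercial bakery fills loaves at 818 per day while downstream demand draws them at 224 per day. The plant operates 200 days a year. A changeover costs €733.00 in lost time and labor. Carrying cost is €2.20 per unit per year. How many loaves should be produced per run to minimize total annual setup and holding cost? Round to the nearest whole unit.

Annual demand D = 224 × 200 = 44,800.
Production build-up factor (1 − d/p) = 1 − 224/818 = 0.7262.
Q* = √(2DS / (H(1 − d/p))) = √(2 × 44,800 × 733 / (2.2 × 0.7262)).
= √(65,676,800 / 1.5976) ≈ 6411.772.

Q* ≈ 6,412 loaves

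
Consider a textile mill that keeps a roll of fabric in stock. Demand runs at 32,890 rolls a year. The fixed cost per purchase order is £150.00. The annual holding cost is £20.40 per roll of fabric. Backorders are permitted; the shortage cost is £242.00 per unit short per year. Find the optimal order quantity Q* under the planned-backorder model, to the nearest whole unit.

With planned backorders, Q* = √(2DS/H) · √((H+B)/B).
√(2DS/H) = √(2 × 32,890 × 150 / 20.4) = 695.469.
√((H+B)/B) = √((20.4+242)/242) = 1.0413.
Q* ≈ 724.189.

Q* ≈ 724 rolls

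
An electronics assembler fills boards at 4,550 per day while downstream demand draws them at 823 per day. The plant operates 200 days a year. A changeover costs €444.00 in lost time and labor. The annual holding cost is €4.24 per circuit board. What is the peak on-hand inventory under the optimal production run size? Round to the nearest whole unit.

Annual demand D = 823 × 200 = 164,600.
Production build-up factor (1 − d/p) = 1 − 823/4,550 = 0.8191.
Q* = √(2DS / (H(1 − d/p))) = √(2 × 164,600 × 444 / (4.24 × 0.8191)).
= √(146,164,800 / 3.4731) ≈ 6487.307.
Maximum inventory = Q*(1 − d/p) = 6487.307 × 0.8191 ≈ 5313.889.

I_max ≈ 5,314 boards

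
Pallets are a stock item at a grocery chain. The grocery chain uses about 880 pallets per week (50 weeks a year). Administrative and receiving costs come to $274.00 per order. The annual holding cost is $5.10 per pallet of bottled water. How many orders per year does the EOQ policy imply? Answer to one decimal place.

N ≈ 20.2 orders per year

Annual demand D = 880 × 50 = 44,000.
Q* = √(2DS/H) = √(2 × 44,000 × 274 / 5.1) ≈ 2174.36.
Orders per year = D / Q* = 44,000 / 2174.36 ≈ 20.236.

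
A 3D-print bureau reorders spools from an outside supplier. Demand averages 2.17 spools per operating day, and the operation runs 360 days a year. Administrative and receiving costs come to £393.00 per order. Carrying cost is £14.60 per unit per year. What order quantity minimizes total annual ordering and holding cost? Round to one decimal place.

Q* ≈ 205.1 spools

Annual demand D = 2.17 × 360 = 781.2.
EOQ = √(2DS / H) = √(2 × 781.2 × 393 / 14.6).
= √(614,023.2 / 14.6) = √42,056.3836 ≈ 205.077.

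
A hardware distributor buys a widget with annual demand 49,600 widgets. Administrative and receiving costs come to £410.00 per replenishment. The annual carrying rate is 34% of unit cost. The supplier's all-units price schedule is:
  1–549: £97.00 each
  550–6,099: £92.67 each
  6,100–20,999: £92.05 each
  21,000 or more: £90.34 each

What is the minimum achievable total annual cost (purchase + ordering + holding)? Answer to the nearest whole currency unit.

Holding cost per unit per year at price C is H = 0.34·C.
Candidates are each tier's EOQ (if it falls in that tier) and each price-break quantity.
Tier 1 (£97.00): EOQ = 1110.5 exceeds tier's upper bound 549, so this tier is dominated.
EOQ at £92.67 = 1136.2 (feasible in tier 2): TC = 49,600×£92.67 + (49,600/1136.2)×410 + (1136.2/2)×0.34×£92.67 = £4,632,229.84.
EOQ at £92.05 = 1140.0 < 6100, so use break Q=6100: TC = 49,600×£92.05 + (49,600/6100.0)×410 + (6100.0/2)×0.34×£92.05 = £4,664,469.62.
EOQ at £90.34 = 1150.7 < 21000, so use break Q=21000: TC = 49,600×£90.34 + (49,600/21000.0)×410 + (21000.0/2)×0.34×£90.34 = £4,804,346.18.
Lowest total cost among the candidates is at Q = 1136.2.

TC* ≈ £4,632,230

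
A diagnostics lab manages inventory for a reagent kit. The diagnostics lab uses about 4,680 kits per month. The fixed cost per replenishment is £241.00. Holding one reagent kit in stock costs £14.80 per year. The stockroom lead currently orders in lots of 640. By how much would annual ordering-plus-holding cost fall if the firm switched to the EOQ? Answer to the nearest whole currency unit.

Annual demand D = 4,680 × 12 = 56,160.
EOQ = √(2DS/H) = √(2 × 56,160 × 241 / 14.8) ≈ 1352.40.
Cost at Q* = (D/Q*)S + (Q*/2)H = √(2DSH) ≈ £20,015.57.
Cost at Q = 640: (56,160/640)×241 + (640/2)×14.8 = £21,147.75 + £4,736.00 = £25,883.75.
Excess = £25,883.75 − £20,015.57 = £5,868.18.

Extra cost ≈ £5,868 per year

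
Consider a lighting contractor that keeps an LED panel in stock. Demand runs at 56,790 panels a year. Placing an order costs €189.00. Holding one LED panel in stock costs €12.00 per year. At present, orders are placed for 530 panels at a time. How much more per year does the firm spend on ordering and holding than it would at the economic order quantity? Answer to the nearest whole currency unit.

EOQ = √(2DS/H) = √(2 × 56,790 × 189 / 12) ≈ 1337.49.
Cost at Q* = (D/Q*)S + (Q*/2)H = √(2DSH) ≈ €16,049.90.
Cost at Q = 530: (56,790/530)×189 + (530/2)×12 = €20,251.53 + €3,180.00 = €23,431.53.
Excess = €23,431.53 − €16,049.90 = €7,381.62.

Extra cost ≈ €7,382 per year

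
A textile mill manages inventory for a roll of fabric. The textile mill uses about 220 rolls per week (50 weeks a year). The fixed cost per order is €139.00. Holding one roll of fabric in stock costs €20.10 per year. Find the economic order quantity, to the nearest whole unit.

Q* ≈ 390 rolls

Annual demand D = 220 × 50 = 11,000.
EOQ = √(2DS / H) = √(2 × 11,000 × 139 / 20.1).
= √(3,058,000 / 20.1) = √152,139.3035 ≈ 390.050.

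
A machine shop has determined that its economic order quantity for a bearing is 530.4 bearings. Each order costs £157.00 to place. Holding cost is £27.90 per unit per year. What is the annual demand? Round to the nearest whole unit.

Squaring Q* = √(2DS/H) gives Q*² = 2DS/H.
From Q* = √(2DS/H): D = Q*²H / (2S) = 530.4² × 27.9 / (2 × 157) = 24996.637.

D ≈ 24,997 bearings per year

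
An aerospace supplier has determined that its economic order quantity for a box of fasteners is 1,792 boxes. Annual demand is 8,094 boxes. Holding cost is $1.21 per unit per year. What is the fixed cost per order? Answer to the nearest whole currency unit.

S ≈ $240

Squaring Q* = √(2DS/H) gives Q*² = 2DS/H.
From Q* = √(2DS/H): S = Q*²H / (2D) = 1,792² × 1.21 / (2 × 8,094) = 240.0315.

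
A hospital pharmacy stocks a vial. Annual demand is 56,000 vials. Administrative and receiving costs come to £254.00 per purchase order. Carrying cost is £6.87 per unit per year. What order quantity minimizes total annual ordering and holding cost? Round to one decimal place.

Q* ≈ 2,034.9 vials

EOQ = √(2DS / H) = √(2 × 56,000 × 254 / 6.87).
= √(28,448,000 / 6.87) = √4,140,902.4745 ≈ 2034.921.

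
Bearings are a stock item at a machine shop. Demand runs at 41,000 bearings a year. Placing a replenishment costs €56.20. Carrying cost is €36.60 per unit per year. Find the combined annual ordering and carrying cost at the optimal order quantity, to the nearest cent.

TC* ≈ €12,987.20

Q* = √(2DS/H) = √(2 × 41,000 × 56.2 / 36.6) ≈ 354.84.
At the optimum the two cost components are equal, so total cost = 2·(Q*/2)H = Q*·H.
Minimum total = √(2DSH) = √(2 × 41,000 × 56.2 × 36.6) ≈ 12987.203.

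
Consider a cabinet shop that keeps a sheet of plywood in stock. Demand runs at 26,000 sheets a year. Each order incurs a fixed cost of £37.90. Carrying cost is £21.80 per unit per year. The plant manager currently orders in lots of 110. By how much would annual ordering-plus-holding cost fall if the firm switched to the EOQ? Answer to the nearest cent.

Extra cost ≈ £3,602.53 per year

EOQ = √(2DS/H) = √(2 × 26,000 × 37.9 / 21.8) ≈ 300.67.
Cost at Q* = (D/Q*)S + (Q*/2)H = √(2DSH) ≈ £6,554.65.
Cost at Q = 110: (26,000/110)×37.9 + (110/2)×21.8 = £8,958.18 + £1,199.00 = £10,157.18.
Excess = £10,157.18 − £6,554.65 = £3,602.53.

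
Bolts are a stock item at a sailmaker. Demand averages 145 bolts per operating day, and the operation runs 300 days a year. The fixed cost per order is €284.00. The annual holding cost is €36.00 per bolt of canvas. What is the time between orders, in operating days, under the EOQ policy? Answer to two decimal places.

Annual demand D = 145 × 300 = 43,500.
Q* = √(2DS/H) = √(2 × 43,500 × 284 / 36) ≈ 828.45.
Cycle time = Q*/D × 300 = 828.45 / 43,500 × 300 ≈ 5.713 days.

T ≈ 5.71 days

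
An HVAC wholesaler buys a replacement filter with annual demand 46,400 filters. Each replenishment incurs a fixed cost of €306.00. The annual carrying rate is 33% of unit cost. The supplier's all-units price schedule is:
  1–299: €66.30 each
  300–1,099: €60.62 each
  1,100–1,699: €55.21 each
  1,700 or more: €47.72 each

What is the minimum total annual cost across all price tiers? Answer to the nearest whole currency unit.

Holding cost per unit per year at price C is H = 0.33·C.
For each price level, check whether its EOQ is feasible; otherwise the best quantity at that price is the breakpoint.
Tier 1 (€66.30): EOQ = 1139.3 exceeds tier's upper bound 299, so this tier is dominated.
Tier 2 (€60.62): EOQ = 1191.4 exceeds tier's upper bound 1099, so this tier is dominated.
EOQ at €55.21 = 1248.4 (feasible in tier 3): TC = 46,400×€55.21 + (46,400/1248.4)×306 + (1248.4/2)×0.33×€55.21 = €2,584,489.76.
EOQ at €47.72 = 1342.9 < 1700, so use break Q=1700: TC = 46,400×€47.72 + (46,400/1700.0)×306 + (1700.0/2)×0.33×€47.72 = €2,235,945.46.
Lowest total cost among the candidates is at Q = 1700.0.

TC* ≈ €2,235,945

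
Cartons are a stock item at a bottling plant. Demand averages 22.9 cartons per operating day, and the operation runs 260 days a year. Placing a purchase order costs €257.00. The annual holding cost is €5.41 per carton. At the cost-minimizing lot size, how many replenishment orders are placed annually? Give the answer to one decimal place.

N ≈ 7.9 orders per year

Annual demand D = 22.9 × 260 = 5,954.
The optimal lot size = √(2DS/H) = √(2 × 5,954 × 257 / 5.41) ≈ 752.12.
Orders per year = D / Q* = 5,954 / 752.12 ≈ 7.916.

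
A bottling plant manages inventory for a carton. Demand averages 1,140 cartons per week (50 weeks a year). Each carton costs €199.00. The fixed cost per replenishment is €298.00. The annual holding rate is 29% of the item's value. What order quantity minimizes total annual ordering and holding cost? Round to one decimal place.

Annual demand D = 1,140 × 50 = 57,000.
Holding cost H = 0.29 × €199.00 = €57.7100 per unit per year.
EOQ = √(2DS / H) = √(2 × 57,000 × 298 / 57.71).
= √(33,972,000 / 57.71) = √588,667.4753 ≈ 767.247.

Q* ≈ 767.2 cartons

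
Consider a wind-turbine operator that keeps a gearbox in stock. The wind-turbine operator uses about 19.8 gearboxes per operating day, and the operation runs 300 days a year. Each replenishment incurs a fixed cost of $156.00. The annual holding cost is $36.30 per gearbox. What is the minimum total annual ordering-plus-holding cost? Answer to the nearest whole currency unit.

Annual demand D = 19.8 × 300 = 5,940.
Q* = √(2DS/H) = √(2 × 5,940 × 156 / 36.3) ≈ 225.95.
At the optimum the two cost components are equal, so total cost = 2·(Q*/2)H = Q*·H.
Minimum total = √(2DSH) = √(2 × 5,940 × 156 × 36.3) ≈ 8202.077.

TC* ≈ $8,202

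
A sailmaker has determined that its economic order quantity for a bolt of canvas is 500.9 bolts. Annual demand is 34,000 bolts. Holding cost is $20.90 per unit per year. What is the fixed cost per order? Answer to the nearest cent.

S ≈ $77.12

Squaring Q* = √(2DS/H) gives Q*² = 2DS/H.
From Q* = √(2DS/H): S = Q*²H / (2D) = 500.9² × 20.9 / (2 × 34,000) = 77.1151.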